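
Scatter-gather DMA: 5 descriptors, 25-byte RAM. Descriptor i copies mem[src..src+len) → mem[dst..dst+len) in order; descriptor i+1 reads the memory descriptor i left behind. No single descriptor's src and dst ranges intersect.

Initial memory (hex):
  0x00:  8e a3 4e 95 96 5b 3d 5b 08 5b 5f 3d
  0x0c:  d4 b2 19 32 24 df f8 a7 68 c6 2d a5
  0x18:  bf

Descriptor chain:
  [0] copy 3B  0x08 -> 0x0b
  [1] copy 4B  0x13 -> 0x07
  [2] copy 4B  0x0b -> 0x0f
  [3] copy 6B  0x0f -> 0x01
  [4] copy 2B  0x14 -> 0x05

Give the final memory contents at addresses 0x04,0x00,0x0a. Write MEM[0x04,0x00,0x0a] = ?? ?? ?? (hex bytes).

MEM[0x04,0x00,0x0a] = 19 8e 2d

D0: mem[0x0b..0x0d] <- [08 5b 5f]
D1: mem[0x07..0x0a] <- [a7 68 c6 2d]
D2: mem[0x0f..0x12] <- [08 5b 5f 19]
D3: mem[0x01..0x06] <- [08 5b 5f 19 a7 68]
D4: mem[0x05..0x06] <- [68 c6]
query mem[0x04]=0x19, mem[0x00]=0x8e, mem[0x0a]=0x2d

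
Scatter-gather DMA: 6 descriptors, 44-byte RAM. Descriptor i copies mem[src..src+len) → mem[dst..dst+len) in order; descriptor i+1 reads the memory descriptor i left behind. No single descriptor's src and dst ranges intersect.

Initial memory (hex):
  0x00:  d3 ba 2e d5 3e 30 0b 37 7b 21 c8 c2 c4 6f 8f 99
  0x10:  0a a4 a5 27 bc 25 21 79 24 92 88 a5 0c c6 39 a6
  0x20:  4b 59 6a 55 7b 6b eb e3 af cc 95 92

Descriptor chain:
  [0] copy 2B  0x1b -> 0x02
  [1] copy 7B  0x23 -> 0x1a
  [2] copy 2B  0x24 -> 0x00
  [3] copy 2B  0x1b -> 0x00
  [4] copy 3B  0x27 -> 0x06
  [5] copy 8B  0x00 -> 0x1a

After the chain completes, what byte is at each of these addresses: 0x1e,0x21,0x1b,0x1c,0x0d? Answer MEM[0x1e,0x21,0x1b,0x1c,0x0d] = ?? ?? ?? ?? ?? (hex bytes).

#0 dst[0x02+2] := {0xa5,0x0c}
#1 dst[0x1a+7] := {0x55,0x7b,0x6b,0xeb,0xe3,0xaf,0xcc}
#2 dst[0x00+2] := {0x7b,0x6b}
#3 dst[0x00+2] := {0x7b,0x6b}
#4 dst[0x06+3] := {0xe3,0xaf,0xcc}
#5 dst[0x1a+8] := {0x7b,0x6b,0xa5,0x0c,0x3e,0x30,0xe3,0xaf}
query mem[0x1e]=0x3e, mem[0x21]=0xaf, mem[0x1b]=0x6b, mem[0x1c]=0xa5, mem[0x0d]=0x6f

MEM[0x1e,0x21,0x1b,0x1c,0x0d] = 3e af 6b a5 6f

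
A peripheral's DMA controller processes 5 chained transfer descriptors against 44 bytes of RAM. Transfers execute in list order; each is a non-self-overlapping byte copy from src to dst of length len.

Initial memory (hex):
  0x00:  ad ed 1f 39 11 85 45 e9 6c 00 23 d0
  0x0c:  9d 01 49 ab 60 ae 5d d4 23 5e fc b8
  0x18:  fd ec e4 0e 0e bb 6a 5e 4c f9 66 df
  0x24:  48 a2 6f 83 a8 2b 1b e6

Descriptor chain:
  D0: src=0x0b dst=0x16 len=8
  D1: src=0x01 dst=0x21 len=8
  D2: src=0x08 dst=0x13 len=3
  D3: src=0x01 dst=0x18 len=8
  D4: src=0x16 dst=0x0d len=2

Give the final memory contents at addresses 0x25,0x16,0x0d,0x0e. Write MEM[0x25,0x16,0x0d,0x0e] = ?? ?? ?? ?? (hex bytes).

D0: mem[0x16..0x1d] <- [d0 9d 01 49 ab 60 ae 5d]
D1: mem[0x21..0x28] <- [ed 1f 39 11 85 45 e9 6c]
D2: mem[0x13..0x15] <- [6c 00 23]
D3: mem[0x18..0x1f] <- [ed 1f 39 11 85 45 e9 6c]
D4: mem[0x0d..0x0e] <- [d0 9d]
query mem[0x25]=0x85, mem[0x16]=0xd0, mem[0x0d]=0xd0, mem[0x0e]=0x9d

MEM[0x25,0x16,0x0d,0x0e] = 85 d0 d0 9d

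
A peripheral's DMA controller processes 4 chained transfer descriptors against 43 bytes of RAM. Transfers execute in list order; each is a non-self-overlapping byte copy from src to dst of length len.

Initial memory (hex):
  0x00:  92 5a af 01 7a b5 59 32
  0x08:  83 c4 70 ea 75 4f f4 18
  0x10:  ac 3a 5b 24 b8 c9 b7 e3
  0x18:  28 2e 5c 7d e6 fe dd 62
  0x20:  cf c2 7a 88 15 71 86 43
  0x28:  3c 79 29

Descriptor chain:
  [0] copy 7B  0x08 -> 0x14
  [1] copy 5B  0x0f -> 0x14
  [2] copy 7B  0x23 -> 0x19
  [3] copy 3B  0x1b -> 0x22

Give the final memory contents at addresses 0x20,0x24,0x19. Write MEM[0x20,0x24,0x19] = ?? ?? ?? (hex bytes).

[0] 0x08->0x14 len=7 : 83 c4 70 ea 75 4f f4
[1] 0x0f->0x14 len=5 : 18 ac 3a 5b 24
[2] 0x23->0x19 len=7 : 88 15 71 86 43 3c 79
[3] 0x1b->0x22 len=3 : 71 86 43
query mem[0x20]=0xcf, mem[0x24]=0x43, mem[0x19]=0x88

MEM[0x20,0x24,0x19] = cf 43 88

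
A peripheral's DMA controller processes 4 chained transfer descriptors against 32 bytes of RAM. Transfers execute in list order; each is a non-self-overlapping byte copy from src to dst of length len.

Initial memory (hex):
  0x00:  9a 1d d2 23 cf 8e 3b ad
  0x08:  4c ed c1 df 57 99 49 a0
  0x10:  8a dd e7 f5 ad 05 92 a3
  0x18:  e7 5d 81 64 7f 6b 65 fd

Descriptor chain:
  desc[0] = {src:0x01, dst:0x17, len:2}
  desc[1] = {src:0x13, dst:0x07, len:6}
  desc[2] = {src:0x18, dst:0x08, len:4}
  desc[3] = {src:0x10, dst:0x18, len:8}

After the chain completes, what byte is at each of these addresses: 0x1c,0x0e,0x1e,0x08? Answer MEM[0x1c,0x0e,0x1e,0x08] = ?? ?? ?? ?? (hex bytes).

D0: mem[0x17..0x18] <- [1d d2]
D1: mem[0x07..0x0c] <- [f5 ad 05 92 1d d2]
D2: mem[0x08..0x0b] <- [d2 5d 81 64]
D3: mem[0x18..0x1f] <- [8a dd e7 f5 ad 05 92 1d]
query mem[0x1c]=0xad, mem[0x0e]=0x49, mem[0x1e]=0x92, mem[0x08]=0xd2

MEM[0x1c,0x0e,0x1e,0x08] = ad 49 92 d2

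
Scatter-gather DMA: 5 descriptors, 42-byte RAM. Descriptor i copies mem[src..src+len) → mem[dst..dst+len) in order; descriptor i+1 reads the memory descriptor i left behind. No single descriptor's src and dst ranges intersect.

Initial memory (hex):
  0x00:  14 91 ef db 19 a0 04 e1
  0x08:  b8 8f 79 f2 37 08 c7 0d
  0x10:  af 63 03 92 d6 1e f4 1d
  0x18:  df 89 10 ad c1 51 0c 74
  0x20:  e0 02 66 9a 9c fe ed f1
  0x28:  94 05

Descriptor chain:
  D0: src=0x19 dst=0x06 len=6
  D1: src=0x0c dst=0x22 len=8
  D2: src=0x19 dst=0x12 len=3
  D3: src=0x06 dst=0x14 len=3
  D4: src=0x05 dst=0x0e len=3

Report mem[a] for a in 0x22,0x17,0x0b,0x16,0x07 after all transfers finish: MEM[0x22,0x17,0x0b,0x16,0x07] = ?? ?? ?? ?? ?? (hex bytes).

#0 dst[0x06+6] := {0x89,0x10,0xad,0xc1,0x51,0x0c}
#1 dst[0x22+8] := {0x37,0x08,0xc7,0x0d,0xaf,0x63,0x03,0x92}
#2 dst[0x12+3] := {0x89,0x10,0xad}
#3 dst[0x14+3] := {0x89,0x10,0xad}
#4 dst[0x0e+3] := {0xa0,0x89,0x10}
query mem[0x22]=0x37, mem[0x17]=0x1d, mem[0x0b]=0x0c, mem[0x16]=0xad, mem[0x07]=0x10

MEM[0x22,0x17,0x0b,0x16,0x07] = 37 1d 0c ad 10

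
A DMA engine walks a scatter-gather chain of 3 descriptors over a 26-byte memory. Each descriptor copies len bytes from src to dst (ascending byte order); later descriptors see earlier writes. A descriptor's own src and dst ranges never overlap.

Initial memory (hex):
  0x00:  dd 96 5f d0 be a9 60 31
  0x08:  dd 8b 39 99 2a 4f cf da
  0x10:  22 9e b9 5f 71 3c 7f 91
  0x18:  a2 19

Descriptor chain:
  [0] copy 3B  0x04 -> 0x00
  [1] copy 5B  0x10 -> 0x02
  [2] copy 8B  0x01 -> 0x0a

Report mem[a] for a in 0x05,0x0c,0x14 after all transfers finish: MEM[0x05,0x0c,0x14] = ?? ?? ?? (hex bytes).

[0] 0x04->0x00 len=3 : be a9 60
[1] 0x10->0x02 len=5 : 22 9e b9 5f 71
[2] 0x01->0x0a len=8 : a9 22 9e b9 5f 71 31 dd
query mem[0x05]=0x5f, mem[0x0c]=0x9e, mem[0x14]=0x71

MEM[0x05,0x0c,0x14] = 5f 9e 71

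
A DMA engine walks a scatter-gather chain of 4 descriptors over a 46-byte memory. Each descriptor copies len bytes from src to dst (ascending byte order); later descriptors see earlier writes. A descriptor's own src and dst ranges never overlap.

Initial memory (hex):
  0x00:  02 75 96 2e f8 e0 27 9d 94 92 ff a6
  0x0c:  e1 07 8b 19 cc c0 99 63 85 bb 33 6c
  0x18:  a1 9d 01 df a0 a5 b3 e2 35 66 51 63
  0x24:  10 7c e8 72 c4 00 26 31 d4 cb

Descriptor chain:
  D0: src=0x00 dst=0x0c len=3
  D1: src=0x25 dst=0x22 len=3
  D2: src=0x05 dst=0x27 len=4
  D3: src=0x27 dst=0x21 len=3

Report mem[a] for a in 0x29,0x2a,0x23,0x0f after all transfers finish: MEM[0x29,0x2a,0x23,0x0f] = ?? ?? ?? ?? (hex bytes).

  after D0: wrote 3B at 0x0c = 027596
  after D1: wrote 3B at 0x22 = 7ce872
  after D2: wrote 4B at 0x27 = e0279d94
  after D3: wrote 3B at 0x21 = e0279d
query mem[0x29]=0x9d, mem[0x2a]=0x94, mem[0x23]=0x9d, mem[0x0f]=0x19

MEM[0x29,0x2a,0x23,0x0f] = 9d 94 9d 19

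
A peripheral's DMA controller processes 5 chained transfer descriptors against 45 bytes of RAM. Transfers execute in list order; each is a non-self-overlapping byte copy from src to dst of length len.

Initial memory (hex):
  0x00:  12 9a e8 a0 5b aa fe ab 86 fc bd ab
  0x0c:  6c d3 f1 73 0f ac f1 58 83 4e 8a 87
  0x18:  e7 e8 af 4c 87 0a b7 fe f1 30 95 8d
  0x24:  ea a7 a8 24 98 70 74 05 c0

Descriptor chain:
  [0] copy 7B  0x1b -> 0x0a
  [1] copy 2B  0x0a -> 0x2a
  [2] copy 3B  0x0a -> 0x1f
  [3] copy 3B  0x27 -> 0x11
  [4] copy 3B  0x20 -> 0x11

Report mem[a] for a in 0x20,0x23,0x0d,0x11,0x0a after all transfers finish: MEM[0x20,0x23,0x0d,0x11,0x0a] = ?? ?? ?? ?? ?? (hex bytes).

MEM[0x20,0x23,0x0d,0x11,0x0a] = 87 8d b7 87 4c

  after D0: wrote 7B at 0x0a = 4c870ab7fef130
  after D1: wrote 2B at 0x2a = 4c87
  after D2: wrote 3B at 0x1f = 4c870a
  after D3: wrote 3B at 0x11 = 249870
  after D4: wrote 3B at 0x11 = 870a95
query mem[0x20]=0x87, mem[0x23]=0x8d, mem[0x0d]=0xb7, mem[0x11]=0x87, mem[0x0a]=0x4c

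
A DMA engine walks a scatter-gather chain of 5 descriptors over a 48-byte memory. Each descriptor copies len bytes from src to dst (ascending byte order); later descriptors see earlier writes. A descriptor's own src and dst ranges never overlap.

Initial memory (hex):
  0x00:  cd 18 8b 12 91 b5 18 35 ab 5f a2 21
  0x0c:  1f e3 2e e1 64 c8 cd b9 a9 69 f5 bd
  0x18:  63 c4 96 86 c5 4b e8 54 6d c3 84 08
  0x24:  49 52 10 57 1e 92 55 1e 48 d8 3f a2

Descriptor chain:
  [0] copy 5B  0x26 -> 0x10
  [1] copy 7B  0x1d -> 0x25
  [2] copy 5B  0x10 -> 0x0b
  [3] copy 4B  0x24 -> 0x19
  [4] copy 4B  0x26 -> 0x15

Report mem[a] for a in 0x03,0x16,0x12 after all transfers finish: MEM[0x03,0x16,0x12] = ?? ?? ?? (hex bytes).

MEM[0x03,0x16,0x12] = 12 54 1e

#0 dst[0x10+5] := {0x10,0x57,0x1e,0x92,0x55}
#1 dst[0x25+7] := {0x4b,0xe8,0x54,0x6d,0xc3,0x84,0x08}
#2 dst[0x0b+5] := {0x10,0x57,0x1e,0x92,0x55}
#3 dst[0x19+4] := {0x49,0x4b,0xe8,0x54}
#4 dst[0x15+4] := {0xe8,0x54,0x6d,0xc3}
query mem[0x03]=0x12, mem[0x16]=0x54, mem[0x12]=0x1e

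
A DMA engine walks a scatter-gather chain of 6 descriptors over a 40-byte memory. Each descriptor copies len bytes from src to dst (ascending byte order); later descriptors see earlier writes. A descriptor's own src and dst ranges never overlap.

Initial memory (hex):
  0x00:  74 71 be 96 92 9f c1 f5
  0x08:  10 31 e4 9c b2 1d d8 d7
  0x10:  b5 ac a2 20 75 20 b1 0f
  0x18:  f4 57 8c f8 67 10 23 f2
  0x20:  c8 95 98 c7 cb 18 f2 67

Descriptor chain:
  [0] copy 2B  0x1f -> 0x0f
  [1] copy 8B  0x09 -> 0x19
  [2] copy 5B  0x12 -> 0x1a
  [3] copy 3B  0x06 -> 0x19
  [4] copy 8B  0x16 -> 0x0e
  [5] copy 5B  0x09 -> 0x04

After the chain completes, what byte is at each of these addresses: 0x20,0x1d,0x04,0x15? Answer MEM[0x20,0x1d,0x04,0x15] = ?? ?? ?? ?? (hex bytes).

  after D0: wrote 2B at 0x0f = f2c8
  after D1: wrote 8B at 0x19 = 31e49cb21dd8f2c8
  after D2: wrote 5B at 0x1a = a2207520b1
  after D3: wrote 3B at 0x19 = c1f510
  after D4: wrote 8B at 0x0e = b10ff4c1f5107520
  after D5: wrote 5B at 0x04 = 31e49cb21d
query mem[0x20]=0xc8, mem[0x1d]=0x20, mem[0x04]=0x31, mem[0x15]=0x20

MEM[0x20,0x1d,0x04,0x15] = c8 20 31 20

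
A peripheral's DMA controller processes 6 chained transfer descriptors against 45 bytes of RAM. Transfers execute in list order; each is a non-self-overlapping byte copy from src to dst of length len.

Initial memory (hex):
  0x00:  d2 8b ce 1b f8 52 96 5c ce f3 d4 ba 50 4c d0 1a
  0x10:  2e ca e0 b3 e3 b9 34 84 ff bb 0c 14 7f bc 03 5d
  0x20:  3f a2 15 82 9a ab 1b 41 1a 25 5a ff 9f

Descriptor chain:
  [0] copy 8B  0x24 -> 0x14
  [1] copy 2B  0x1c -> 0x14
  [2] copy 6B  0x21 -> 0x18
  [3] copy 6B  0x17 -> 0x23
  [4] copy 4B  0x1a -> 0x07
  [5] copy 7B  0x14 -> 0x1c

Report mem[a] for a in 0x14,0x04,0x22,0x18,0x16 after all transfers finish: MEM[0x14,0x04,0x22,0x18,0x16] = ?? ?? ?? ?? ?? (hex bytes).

[0] 0x24->0x14 len=8 : 9a ab 1b 41 1a 25 5a ff
[1] 0x1c->0x14 len=2 : 7f bc
[2] 0x21->0x18 len=6 : a2 15 82 9a ab 1b
[3] 0x17->0x23 len=6 : 41 a2 15 82 9a ab
[4] 0x1a->0x07 len=4 : 82 9a ab 1b
[5] 0x14->0x1c len=7 : 7f bc 1b 41 a2 15 82
query mem[0x14]=0x7f, mem[0x04]=0xf8, mem[0x22]=0x82, mem[0x18]=0xa2, mem[0x16]=0x1b

MEM[0x14,0x04,0x22,0x18,0x16] = 7f f8 82 a2 1b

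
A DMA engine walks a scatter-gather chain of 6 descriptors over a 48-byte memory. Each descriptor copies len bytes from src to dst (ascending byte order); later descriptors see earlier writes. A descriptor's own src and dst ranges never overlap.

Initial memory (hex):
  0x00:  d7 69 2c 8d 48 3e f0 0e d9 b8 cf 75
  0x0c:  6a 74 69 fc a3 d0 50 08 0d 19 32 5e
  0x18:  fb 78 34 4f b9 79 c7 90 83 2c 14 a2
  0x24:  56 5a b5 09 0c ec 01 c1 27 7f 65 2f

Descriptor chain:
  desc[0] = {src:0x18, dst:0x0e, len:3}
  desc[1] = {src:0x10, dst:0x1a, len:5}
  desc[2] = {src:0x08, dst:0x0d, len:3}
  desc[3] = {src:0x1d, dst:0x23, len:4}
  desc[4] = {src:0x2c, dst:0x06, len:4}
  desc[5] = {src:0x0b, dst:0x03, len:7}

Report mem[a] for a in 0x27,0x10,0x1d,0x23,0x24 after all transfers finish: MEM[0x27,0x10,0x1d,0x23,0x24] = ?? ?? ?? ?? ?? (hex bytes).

D0: mem[0x0e..0x10] <- [fb 78 34]
D1: mem[0x1a..0x1e] <- [34 d0 50 08 0d]
D2: mem[0x0d..0x0f] <- [d9 b8 cf]
D3: mem[0x23..0x26] <- [08 0d 90 83]
D4: mem[0x06..0x09] <- [27 7f 65 2f]
D5: mem[0x03..0x09] <- [75 6a d9 b8 cf 34 d0]
query mem[0x27]=0x09, mem[0x10]=0x34, mem[0x1d]=0x08, mem[0x23]=0x08, mem[0x24]=0x0d

MEM[0x27,0x10,0x1d,0x23,0x24] = 09 34 08 08 0d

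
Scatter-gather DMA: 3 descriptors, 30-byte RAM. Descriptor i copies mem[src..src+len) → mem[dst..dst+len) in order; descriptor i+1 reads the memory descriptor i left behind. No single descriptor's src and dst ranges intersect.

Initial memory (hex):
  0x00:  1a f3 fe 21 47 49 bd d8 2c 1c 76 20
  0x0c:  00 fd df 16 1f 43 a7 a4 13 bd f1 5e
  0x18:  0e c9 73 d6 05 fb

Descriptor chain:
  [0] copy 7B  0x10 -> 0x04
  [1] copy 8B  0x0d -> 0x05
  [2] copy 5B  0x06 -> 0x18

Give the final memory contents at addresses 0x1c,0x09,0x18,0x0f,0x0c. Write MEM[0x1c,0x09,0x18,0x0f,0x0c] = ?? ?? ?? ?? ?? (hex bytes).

MEM[0x1c,0x09,0x18,0x0f,0x0c] = a7 43 df 16 13

D0: mem[0x04..0x0a] <- [1f 43 a7 a4 13 bd f1]
D1: mem[0x05..0x0c] <- [fd df 16 1f 43 a7 a4 13]
D2: mem[0x18..0x1c] <- [df 16 1f 43 a7]
query mem[0x1c]=0xa7, mem[0x09]=0x43, mem[0x18]=0xdf, mem[0x0f]=0x16, mem[0x0c]=0x13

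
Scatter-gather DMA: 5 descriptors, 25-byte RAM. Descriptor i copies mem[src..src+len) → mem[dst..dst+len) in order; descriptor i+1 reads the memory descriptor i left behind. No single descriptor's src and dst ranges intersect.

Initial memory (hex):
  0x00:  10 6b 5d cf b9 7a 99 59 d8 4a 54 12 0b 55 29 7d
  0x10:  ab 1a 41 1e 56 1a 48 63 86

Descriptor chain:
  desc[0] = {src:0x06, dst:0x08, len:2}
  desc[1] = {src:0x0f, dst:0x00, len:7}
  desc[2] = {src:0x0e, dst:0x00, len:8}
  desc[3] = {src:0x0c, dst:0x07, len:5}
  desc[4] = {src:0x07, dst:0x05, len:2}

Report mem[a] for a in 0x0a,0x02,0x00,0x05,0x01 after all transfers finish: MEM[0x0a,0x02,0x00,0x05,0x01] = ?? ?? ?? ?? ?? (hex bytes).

MEM[0x0a,0x02,0x00,0x05,0x01] = 7d ab 29 0b 7d

#0 dst[0x08+2] := {0x99,0x59}
#1 dst[0x00+7] := {0x7d,0xab,0x1a,0x41,0x1e,0x56,0x1a}
#2 dst[0x00+8] := {0x29,0x7d,0xab,0x1a,0x41,0x1e,0x56,0x1a}
#3 dst[0x07+5] := {0x0b,0x55,0x29,0x7d,0xab}
#4 dst[0x05+2] := {0x0b,0x55}
query mem[0x0a]=0x7d, mem[0x02]=0xab, mem[0x00]=0x29, mem[0x05]=0x0b, mem[0x01]=0x7d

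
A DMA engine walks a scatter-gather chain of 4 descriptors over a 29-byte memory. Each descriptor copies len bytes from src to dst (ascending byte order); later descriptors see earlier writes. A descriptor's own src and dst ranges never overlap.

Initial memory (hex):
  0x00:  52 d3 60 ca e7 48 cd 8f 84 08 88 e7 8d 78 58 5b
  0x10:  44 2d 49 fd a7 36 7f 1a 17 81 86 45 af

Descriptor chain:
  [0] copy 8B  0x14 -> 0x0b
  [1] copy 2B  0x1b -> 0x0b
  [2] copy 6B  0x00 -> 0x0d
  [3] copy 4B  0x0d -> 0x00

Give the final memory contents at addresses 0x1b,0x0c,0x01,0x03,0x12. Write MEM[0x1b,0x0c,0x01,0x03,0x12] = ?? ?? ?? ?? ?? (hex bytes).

MEM[0x1b,0x0c,0x01,0x03,0x12] = 45 af d3 ca 48

  after D0: wrote 8B at 0x0b = a7367f1a17818645
  after D1: wrote 2B at 0x0b = 45af
  after D2: wrote 6B at 0x0d = 52d360cae748
  after D3: wrote 4B at 0x00 = 52d360ca
query mem[0x1b]=0x45, mem[0x0c]=0xaf, mem[0x01]=0xd3, mem[0x03]=0xca, mem[0x12]=0x48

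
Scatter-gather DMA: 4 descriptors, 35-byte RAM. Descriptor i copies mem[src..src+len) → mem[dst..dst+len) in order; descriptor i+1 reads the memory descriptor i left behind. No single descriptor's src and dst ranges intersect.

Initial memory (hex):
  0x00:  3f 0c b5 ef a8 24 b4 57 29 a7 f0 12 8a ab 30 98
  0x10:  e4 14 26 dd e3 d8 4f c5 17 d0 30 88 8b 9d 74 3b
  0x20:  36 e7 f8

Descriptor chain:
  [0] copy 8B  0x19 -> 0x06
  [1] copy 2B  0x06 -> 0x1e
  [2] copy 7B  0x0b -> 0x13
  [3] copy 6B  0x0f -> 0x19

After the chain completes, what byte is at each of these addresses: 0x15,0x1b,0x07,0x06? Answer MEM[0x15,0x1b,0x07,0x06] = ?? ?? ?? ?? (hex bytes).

MEM[0x15,0x1b,0x07,0x06] = 36 14 30 d0

#0 dst[0x06+8] := {0xd0,0x30,0x88,0x8b,0x9d,0x74,0x3b,0x36}
#1 dst[0x1e+2] := {0xd0,0x30}
#2 dst[0x13+7] := {0x74,0x3b,0x36,0x30,0x98,0xe4,0x14}
#3 dst[0x19+6] := {0x98,0xe4,0x14,0x26,0x74,0x3b}
query mem[0x15]=0x36, mem[0x1b]=0x14, mem[0x07]=0x30, mem[0x06]=0xd0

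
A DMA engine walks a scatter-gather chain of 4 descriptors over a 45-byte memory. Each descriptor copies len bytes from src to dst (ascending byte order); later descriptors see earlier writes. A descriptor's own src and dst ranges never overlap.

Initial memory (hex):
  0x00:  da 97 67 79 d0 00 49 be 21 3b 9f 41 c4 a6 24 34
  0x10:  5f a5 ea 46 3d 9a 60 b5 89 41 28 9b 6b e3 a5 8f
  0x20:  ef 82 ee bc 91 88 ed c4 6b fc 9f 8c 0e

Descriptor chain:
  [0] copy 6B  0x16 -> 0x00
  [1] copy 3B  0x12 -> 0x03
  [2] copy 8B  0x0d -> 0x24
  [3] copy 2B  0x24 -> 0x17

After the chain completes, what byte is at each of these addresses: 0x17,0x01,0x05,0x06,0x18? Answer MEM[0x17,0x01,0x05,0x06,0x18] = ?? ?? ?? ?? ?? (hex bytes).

#0 dst[0x00+6] := {0x60,0xb5,0x89,0x41,0x28,0x9b}
#1 dst[0x03+3] := {0xea,0x46,0x3d}
#2 dst[0x24+8] := {0xa6,0x24,0x34,0x5f,0xa5,0xea,0x46,0x3d}
#3 dst[0x17+2] := {0xa6,0x24}
query mem[0x17]=0xa6, mem[0x01]=0xb5, mem[0x05]=0x3d, mem[0x06]=0x49, mem[0x18]=0x24

MEM[0x17,0x01,0x05,0x06,0x18] = a6 b5 3d 49 24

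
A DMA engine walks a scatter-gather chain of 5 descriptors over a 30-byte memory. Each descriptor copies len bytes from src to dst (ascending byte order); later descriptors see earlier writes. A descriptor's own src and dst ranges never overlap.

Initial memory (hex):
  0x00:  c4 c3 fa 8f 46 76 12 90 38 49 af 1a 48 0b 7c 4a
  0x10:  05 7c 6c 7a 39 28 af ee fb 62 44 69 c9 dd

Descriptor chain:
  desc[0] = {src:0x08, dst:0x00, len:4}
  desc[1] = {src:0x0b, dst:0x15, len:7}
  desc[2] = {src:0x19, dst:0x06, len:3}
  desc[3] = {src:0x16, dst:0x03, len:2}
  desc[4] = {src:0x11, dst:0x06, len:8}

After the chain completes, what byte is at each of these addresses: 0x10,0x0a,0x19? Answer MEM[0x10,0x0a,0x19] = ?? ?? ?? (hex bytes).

MEM[0x10,0x0a,0x19] = 05 1a 4a

[0] 0x08->0x00 len=4 : 38 49 af 1a
[1] 0x0b->0x15 len=7 : 1a 48 0b 7c 4a 05 7c
[2] 0x19->0x06 len=3 : 4a 05 7c
[3] 0x16->0x03 len=2 : 48 0b
[4] 0x11->0x06 len=8 : 7c 6c 7a 39 1a 48 0b 7c
query mem[0x10]=0x05, mem[0x0a]=0x1a, mem[0x19]=0x4a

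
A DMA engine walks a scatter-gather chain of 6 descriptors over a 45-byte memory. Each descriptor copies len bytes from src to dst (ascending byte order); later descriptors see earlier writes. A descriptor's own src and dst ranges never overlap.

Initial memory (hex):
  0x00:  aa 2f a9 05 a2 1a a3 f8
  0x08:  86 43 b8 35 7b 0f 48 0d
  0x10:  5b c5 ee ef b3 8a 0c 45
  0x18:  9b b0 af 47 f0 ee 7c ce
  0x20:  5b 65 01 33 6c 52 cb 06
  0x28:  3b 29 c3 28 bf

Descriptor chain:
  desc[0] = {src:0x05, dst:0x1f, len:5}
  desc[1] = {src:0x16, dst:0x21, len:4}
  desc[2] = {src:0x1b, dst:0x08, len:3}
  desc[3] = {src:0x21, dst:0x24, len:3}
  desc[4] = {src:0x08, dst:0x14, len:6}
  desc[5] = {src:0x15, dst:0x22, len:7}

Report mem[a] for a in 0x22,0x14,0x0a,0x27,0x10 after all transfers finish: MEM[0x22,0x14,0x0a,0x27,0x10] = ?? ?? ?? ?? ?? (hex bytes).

MEM[0x22,0x14,0x0a,0x27,0x10] = f0 47 ee af 5b

D0: mem[0x1f..0x23] <- [1a a3 f8 86 43]
D1: mem[0x21..0x24] <- [0c 45 9b b0]
D2: mem[0x08..0x0a] <- [47 f0 ee]
D3: mem[0x24..0x26] <- [0c 45 9b]
D4: mem[0x14..0x19] <- [47 f0 ee 35 7b 0f]
D5: mem[0x22..0x28] <- [f0 ee 35 7b 0f af 47]
query mem[0x22]=0xf0, mem[0x14]=0x47, mem[0x0a]=0xee, mem[0x27]=0xaf, mem[0x10]=0x5b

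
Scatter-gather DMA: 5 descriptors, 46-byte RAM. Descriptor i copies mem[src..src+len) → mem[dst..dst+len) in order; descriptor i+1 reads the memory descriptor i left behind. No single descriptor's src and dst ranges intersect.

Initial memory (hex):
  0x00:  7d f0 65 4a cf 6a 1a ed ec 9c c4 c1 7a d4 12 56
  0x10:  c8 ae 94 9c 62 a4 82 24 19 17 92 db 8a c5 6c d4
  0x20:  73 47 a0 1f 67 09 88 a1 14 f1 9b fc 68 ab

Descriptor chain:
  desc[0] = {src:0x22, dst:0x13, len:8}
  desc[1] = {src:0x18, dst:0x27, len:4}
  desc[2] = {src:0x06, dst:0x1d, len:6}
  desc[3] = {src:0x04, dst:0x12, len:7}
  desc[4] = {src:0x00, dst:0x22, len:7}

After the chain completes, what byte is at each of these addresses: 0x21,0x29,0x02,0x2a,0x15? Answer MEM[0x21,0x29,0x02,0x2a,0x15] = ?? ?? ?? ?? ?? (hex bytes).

  after D0: wrote 8B at 0x13 = a01f670988a114f1
  after D1: wrote 4B at 0x27 = a114f1db
  after D2: wrote 6B at 0x1d = 1aedec9cc4c1
  after D3: wrote 7B at 0x12 = cf6a1aedec9cc4
  after D4: wrote 7B at 0x22 = 7df0654acf6a1a
query mem[0x21]=0xc4, mem[0x29]=0xf1, mem[0x02]=0x65, mem[0x2a]=0xdb, mem[0x15]=0xed

MEM[0x21,0x29,0x02,0x2a,0x15] = c4 f1 65 db ed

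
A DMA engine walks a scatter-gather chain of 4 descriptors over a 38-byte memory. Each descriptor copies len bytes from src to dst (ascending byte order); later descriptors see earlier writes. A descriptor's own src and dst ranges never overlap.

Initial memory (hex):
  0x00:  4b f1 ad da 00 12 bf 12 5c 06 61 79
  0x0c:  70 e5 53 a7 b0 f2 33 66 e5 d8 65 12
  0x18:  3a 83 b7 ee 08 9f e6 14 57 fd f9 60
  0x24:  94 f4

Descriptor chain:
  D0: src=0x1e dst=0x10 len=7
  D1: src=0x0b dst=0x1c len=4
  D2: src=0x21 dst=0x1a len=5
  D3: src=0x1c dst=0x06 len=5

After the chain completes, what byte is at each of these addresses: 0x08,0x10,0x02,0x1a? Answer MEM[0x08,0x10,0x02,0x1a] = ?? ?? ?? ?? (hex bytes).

D0: mem[0x10..0x16] <- [e6 14 57 fd f9 60 94]
D1: mem[0x1c..0x1f] <- [79 70 e5 53]
D2: mem[0x1a..0x1e] <- [fd f9 60 94 f4]
D3: mem[0x06..0x0a] <- [60 94 f4 53 57]
query mem[0x08]=0xf4, mem[0x10]=0xe6, mem[0x02]=0xad, mem[0x1a]=0xfd

MEM[0x08,0x10,0x02,0x1a] = f4 e6 ad fd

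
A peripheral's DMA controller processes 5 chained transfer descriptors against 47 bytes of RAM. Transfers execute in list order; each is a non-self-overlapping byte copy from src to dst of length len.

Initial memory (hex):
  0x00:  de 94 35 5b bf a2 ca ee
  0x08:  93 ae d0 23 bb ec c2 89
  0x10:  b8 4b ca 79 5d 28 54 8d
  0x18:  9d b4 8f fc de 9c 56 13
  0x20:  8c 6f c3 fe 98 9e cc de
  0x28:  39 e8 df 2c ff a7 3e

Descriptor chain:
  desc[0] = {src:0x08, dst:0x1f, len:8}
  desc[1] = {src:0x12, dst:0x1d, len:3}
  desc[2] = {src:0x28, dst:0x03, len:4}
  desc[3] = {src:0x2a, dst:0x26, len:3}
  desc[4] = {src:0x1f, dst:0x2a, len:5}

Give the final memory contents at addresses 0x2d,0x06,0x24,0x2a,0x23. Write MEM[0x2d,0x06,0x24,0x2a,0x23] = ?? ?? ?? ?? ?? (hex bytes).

MEM[0x2d,0x06,0x24,0x2a,0x23] = 23 2c ec 5d bb

  after D0: wrote 8B at 0x1f = 93aed023bbecc289
  after D1: wrote 3B at 0x1d = ca795d
  after D2: wrote 4B at 0x03 = 39e8df2c
  after D3: wrote 3B at 0x26 = df2cff
  after D4: wrote 5B at 0x2a = 5daed023bb
query mem[0x2d]=0x23, mem[0x06]=0x2c, mem[0x24]=0xec, mem[0x2a]=0x5d, mem[0x23]=0xbb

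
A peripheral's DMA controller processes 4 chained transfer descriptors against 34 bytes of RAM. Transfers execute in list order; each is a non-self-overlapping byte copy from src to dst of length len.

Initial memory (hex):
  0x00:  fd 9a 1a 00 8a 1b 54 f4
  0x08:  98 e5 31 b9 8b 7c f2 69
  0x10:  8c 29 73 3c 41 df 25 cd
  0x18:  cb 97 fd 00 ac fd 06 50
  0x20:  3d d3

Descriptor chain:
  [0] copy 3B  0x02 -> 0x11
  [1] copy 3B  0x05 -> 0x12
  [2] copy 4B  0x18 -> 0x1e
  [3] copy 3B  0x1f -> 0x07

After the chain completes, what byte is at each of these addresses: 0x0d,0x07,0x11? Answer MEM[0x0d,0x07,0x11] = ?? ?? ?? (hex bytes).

MEM[0x0d,0x07,0x11] = 7c 97 1a

#0 dst[0x11+3] := {0x1a,0x00,0x8a}
#1 dst[0x12+3] := {0x1b,0x54,0xf4}
#2 dst[0x1e+4] := {0xcb,0x97,0xfd,0x00}
#3 dst[0x07+3] := {0x97,0xfd,0x00}
query mem[0x0d]=0x7c, mem[0x07]=0x97, mem[0x11]=0x1a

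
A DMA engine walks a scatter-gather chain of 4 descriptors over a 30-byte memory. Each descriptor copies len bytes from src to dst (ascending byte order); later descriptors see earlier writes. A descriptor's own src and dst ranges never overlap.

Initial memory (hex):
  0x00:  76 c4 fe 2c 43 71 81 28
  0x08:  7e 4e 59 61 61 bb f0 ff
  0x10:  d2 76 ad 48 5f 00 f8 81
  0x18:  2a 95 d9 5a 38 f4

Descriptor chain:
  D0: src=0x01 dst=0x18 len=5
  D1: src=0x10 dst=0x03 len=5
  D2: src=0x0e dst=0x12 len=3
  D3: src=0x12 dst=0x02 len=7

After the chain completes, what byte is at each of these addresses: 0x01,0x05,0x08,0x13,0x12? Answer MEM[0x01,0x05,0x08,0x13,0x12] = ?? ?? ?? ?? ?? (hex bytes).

  after D0: wrote 5B at 0x18 = c4fe2c4371
  after D1: wrote 5B at 0x03 = d276ad485f
  after D2: wrote 3B at 0x12 = f0ffd2
  after D3: wrote 7B at 0x02 = f0ffd200f881c4
query mem[0x01]=0xc4, mem[0x05]=0x00, mem[0x08]=0xc4, mem[0x13]=0xff, mem[0x12]=0xf0

MEM[0x01,0x05,0x08,0x13,0x12] = c4 00 c4 ff f0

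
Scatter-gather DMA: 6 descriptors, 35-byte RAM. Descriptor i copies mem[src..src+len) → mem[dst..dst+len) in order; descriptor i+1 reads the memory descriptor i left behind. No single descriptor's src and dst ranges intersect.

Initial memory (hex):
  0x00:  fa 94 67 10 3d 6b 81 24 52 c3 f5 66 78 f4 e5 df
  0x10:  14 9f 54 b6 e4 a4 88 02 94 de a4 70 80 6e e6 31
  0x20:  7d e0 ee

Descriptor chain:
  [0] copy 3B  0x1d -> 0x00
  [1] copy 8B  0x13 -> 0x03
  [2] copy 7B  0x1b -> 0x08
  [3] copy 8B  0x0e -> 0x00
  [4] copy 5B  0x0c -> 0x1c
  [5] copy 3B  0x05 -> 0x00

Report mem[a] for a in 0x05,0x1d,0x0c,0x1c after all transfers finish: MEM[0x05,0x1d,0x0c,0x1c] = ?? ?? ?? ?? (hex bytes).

#0 dst[0x00+3] := {0x6e,0xe6,0x31}
#1 dst[0x03+8] := {0xb6,0xe4,0xa4,0x88,0x02,0x94,0xde,0xa4}
#2 dst[0x08+7] := {0x70,0x80,0x6e,0xe6,0x31,0x7d,0xe0}
#3 dst[0x00+8] := {0xe0,0xdf,0x14,0x9f,0x54,0xb6,0xe4,0xa4}
#4 dst[0x1c+5] := {0x31,0x7d,0xe0,0xdf,0x14}
#5 dst[0x00+3] := {0xb6,0xe4,0xa4}
query mem[0x05]=0xb6, mem[0x1d]=0x7d, mem[0x0c]=0x31, mem[0x1c]=0x31

MEM[0x05,0x1d,0x0c,0x1c] = b6 7d 31 31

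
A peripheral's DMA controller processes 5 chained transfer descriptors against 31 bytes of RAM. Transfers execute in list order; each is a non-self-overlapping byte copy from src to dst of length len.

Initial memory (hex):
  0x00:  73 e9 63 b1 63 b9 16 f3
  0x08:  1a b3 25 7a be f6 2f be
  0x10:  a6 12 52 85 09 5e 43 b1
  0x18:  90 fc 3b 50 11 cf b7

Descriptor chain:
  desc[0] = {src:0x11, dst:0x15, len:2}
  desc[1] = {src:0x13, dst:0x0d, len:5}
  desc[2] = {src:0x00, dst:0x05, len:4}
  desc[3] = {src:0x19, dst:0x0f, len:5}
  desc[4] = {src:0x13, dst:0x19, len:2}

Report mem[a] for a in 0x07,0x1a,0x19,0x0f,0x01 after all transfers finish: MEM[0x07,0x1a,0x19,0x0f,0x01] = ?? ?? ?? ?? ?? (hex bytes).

[0] 0x11->0x15 len=2 : 12 52
[1] 0x13->0x0d len=5 : 85 09 12 52 b1
[2] 0x00->0x05 len=4 : 73 e9 63 b1
[3] 0x19->0x0f len=5 : fc 3b 50 11 cf
[4] 0x13->0x19 len=2 : cf 09
query mem[0x07]=0x63, mem[0x1a]=0x09, mem[0x19]=0xcf, mem[0x0f]=0xfc, mem[0x01]=0xe9

MEM[0x07,0x1a,0x19,0x0f,0x01] = 63 09 cf fc e9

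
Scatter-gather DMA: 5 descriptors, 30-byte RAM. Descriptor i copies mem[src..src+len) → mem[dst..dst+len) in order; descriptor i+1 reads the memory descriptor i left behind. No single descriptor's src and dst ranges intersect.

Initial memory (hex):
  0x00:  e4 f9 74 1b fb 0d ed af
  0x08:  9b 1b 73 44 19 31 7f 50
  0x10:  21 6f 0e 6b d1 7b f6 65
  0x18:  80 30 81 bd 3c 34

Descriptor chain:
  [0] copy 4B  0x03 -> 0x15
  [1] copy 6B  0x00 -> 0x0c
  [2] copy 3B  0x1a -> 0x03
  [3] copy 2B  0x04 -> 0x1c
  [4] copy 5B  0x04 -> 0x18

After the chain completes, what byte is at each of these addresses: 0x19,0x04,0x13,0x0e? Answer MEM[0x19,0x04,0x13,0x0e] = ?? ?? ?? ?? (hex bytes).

MEM[0x19,0x04,0x13,0x0e] = 3c bd 6b 74

  after D0: wrote 4B at 0x15 = 1bfb0ded
  after D1: wrote 6B at 0x0c = e4f9741bfb0d
  after D2: wrote 3B at 0x03 = 81bd3c
  after D3: wrote 2B at 0x1c = bd3c
  after D4: wrote 5B at 0x18 = bd3cedaf9b
query mem[0x19]=0x3c, mem[0x04]=0xbd, mem[0x13]=0x6b, mem[0x0e]=0x74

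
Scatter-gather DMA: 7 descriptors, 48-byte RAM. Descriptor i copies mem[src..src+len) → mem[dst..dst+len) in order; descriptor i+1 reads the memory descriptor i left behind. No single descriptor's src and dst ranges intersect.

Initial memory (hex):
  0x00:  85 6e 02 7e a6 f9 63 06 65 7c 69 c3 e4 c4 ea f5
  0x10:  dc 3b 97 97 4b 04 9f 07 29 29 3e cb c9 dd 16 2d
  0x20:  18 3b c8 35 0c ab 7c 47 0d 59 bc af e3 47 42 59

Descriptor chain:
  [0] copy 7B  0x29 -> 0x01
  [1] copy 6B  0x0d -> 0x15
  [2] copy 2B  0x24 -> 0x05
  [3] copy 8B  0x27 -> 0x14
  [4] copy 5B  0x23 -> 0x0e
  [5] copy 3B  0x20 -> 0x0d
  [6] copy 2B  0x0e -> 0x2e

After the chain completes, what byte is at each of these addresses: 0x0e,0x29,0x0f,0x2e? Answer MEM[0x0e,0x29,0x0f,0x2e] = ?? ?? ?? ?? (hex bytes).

MEM[0x0e,0x29,0x0f,0x2e] = 3b 59 c8 3b

D0: mem[0x01..0x07] <- [59 bc af e3 47 42 59]
D1: mem[0x15..0x1a] <- [c4 ea f5 dc 3b 97]
D2: mem[0x05..0x06] <- [0c ab]
D3: mem[0x14..0x1b] <- [47 0d 59 bc af e3 47 42]
D4: mem[0x0e..0x12] <- [35 0c ab 7c 47]
D5: mem[0x0d..0x0f] <- [18 3b c8]
D6: mem[0x2e..0x2f] <- [3b c8]
query mem[0x0e]=0x3b, mem[0x29]=0x59, mem[0x0f]=0xc8, mem[0x2e]=0x3b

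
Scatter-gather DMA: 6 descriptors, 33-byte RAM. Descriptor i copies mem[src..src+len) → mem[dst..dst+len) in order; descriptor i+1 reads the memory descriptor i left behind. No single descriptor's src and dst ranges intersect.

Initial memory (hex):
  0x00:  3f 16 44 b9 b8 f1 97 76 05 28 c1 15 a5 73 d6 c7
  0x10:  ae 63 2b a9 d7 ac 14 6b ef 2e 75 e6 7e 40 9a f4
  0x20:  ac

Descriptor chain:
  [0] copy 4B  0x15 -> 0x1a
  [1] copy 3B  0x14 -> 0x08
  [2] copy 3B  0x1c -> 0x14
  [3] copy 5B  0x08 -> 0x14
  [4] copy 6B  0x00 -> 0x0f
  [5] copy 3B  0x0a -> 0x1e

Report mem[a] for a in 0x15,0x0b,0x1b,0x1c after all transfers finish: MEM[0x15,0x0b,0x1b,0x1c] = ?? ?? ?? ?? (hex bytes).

[0] 0x15->0x1a len=4 : ac 14 6b ef
[1] 0x14->0x08 len=3 : d7 ac 14
[2] 0x1c->0x14 len=3 : 6b ef 9a
[3] 0x08->0x14 len=5 : d7 ac 14 15 a5
[4] 0x00->0x0f len=6 : 3f 16 44 b9 b8 f1
[5] 0x0a->0x1e len=3 : 14 15 a5
query mem[0x15]=0xac, mem[0x0b]=0x15, mem[0x1b]=0x14, mem[0x1c]=0x6b

MEM[0x15,0x0b,0x1b,0x1c] = ac 15 14 6b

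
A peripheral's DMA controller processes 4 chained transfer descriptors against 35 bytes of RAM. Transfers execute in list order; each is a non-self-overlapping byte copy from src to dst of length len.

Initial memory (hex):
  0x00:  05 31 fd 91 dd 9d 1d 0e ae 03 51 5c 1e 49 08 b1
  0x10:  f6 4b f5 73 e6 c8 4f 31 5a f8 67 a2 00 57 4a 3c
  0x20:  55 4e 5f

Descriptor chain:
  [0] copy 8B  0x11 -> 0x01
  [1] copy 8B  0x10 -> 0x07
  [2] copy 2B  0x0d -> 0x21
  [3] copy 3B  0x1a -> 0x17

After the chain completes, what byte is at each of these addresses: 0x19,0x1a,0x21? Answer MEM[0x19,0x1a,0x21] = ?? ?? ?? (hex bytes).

MEM[0x19,0x1a,0x21] = 00 67 4f

#0 dst[0x01+8] := {0x4b,0xf5,0x73,0xe6,0xc8,0x4f,0x31,0x5a}
#1 dst[0x07+8] := {0xf6,0x4b,0xf5,0x73,0xe6,0xc8,0x4f,0x31}
#2 dst[0x21+2] := {0x4f,0x31}
#3 dst[0x17+3] := {0x67,0xa2,0x00}
query mem[0x19]=0x00, mem[0x1a]=0x67, mem[0x21]=0x4f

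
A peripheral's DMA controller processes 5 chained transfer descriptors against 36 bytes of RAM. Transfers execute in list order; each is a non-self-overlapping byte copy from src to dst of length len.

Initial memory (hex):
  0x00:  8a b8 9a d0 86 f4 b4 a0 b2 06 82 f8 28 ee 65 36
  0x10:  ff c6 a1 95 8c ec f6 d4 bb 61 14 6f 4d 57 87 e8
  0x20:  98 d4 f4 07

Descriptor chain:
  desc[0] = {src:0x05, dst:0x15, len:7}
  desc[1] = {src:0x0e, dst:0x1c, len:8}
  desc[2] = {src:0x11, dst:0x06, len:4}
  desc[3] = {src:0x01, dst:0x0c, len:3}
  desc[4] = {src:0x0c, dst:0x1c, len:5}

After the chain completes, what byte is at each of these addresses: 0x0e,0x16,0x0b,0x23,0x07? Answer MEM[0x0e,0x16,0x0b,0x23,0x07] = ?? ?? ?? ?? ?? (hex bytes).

MEM[0x0e,0x16,0x0b,0x23,0x07] = d0 b4 f8 f4 a1

#0 dst[0x15+7] := {0xf4,0xb4,0xa0,0xb2,0x06,0x82,0xf8}
#1 dst[0x1c+8] := {0x65,0x36,0xff,0xc6,0xa1,0x95,0x8c,0xf4}
#2 dst[0x06+4] := {0xc6,0xa1,0x95,0x8c}
#3 dst[0x0c+3] := {0xb8,0x9a,0xd0}
#4 dst[0x1c+5] := {0xb8,0x9a,0xd0,0x36,0xff}
query mem[0x0e]=0xd0, mem[0x16]=0xb4, mem[0x0b]=0xf8, mem[0x23]=0xf4, mem[0x07]=0xa1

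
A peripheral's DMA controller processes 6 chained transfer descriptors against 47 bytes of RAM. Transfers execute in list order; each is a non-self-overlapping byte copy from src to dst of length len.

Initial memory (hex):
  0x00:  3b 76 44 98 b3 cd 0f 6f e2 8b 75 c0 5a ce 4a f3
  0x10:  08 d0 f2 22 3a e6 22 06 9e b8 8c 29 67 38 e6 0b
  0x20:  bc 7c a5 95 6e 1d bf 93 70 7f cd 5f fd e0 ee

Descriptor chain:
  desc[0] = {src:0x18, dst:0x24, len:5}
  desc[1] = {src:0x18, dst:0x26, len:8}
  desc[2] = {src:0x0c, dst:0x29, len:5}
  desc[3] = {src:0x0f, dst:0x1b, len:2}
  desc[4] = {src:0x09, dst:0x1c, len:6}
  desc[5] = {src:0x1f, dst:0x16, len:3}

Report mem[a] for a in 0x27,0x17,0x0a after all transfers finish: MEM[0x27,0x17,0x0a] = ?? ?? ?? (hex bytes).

[0] 0x18->0x24 len=5 : 9e b8 8c 29 67
[1] 0x18->0x26 len=8 : 9e b8 8c 29 67 38 e6 0b
[2] 0x0c->0x29 len=5 : 5a ce 4a f3 08
[3] 0x0f->0x1b len=2 : f3 08
[4] 0x09->0x1c len=6 : 8b 75 c0 5a ce 4a
[5] 0x1f->0x16 len=3 : 5a ce 4a
query mem[0x27]=0xb8, mem[0x17]=0xce, mem[0x0a]=0x75

MEM[0x27,0x17,0x0a] = b8 ce 75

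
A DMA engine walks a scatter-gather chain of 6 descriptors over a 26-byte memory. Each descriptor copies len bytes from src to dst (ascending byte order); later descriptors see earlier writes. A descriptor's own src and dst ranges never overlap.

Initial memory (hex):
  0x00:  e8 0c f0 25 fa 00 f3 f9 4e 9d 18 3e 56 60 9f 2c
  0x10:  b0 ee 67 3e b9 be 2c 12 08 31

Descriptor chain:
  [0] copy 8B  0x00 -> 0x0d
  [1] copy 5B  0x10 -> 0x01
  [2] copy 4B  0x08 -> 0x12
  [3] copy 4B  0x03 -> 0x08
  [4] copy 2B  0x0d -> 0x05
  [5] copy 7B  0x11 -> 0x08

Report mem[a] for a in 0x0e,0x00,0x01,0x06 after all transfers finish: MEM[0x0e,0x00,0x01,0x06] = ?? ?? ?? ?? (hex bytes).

MEM[0x0e,0x00,0x01,0x06] = 12 e8 25 0c

[0] 0x00->0x0d len=8 : e8 0c f0 25 fa 00 f3 f9
[1] 0x10->0x01 len=5 : 25 fa 00 f3 f9
[2] 0x08->0x12 len=4 : 4e 9d 18 3e
[3] 0x03->0x08 len=4 : 00 f3 f9 f3
[4] 0x0d->0x05 len=2 : e8 0c
[5] 0x11->0x08 len=7 : fa 4e 9d 18 3e 2c 12
query mem[0x0e]=0x12, mem[0x00]=0xe8, mem[0x01]=0x25, mem[0x06]=0x0c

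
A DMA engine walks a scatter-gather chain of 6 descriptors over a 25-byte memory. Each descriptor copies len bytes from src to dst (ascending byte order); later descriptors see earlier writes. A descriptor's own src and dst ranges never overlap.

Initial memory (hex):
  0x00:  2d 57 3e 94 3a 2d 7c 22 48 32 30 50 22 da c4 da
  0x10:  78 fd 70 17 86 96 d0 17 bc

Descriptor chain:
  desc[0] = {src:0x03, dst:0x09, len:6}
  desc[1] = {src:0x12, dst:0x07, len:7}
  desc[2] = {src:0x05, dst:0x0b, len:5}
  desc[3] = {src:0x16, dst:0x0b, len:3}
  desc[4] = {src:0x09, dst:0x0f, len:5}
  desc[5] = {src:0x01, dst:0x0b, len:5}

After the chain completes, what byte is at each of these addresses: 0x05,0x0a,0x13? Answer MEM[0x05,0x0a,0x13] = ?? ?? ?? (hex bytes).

[0] 0x03->0x09 len=6 : 94 3a 2d 7c 22 48
[1] 0x12->0x07 len=7 : 70 17 86 96 d0 17 bc
[2] 0x05->0x0b len=5 : 2d 7c 70 17 86
[3] 0x16->0x0b len=3 : d0 17 bc
[4] 0x09->0x0f len=5 : 86 96 d0 17 bc
[5] 0x01->0x0b len=5 : 57 3e 94 3a 2d
query mem[0x05]=0x2d, mem[0x0a]=0x96, mem[0x13]=0xbc

MEM[0x05,0x0a,0x13] = 2d 96 bc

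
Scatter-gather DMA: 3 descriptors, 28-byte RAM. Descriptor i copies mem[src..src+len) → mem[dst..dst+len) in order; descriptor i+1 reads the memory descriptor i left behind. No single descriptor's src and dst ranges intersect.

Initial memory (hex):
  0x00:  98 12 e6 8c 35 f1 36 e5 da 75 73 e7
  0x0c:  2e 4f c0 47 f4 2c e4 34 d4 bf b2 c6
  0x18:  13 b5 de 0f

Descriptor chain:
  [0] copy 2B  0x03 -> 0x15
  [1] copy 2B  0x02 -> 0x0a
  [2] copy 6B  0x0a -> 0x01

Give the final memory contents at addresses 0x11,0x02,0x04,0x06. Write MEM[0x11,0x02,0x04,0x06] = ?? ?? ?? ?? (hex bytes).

#0 dst[0x15+2] := {0x8c,0x35}
#1 dst[0x0a+2] := {0xe6,0x8c}
#2 dst[0x01+6] := {0xe6,0x8c,0x2e,0x4f,0xc0,0x47}
query mem[0x11]=0x2c, mem[0x02]=0x8c, mem[0x04]=0x4f, mem[0x06]=0x47

MEM[0x11,0x02,0x04,0x06] = 2c 8c 4f 47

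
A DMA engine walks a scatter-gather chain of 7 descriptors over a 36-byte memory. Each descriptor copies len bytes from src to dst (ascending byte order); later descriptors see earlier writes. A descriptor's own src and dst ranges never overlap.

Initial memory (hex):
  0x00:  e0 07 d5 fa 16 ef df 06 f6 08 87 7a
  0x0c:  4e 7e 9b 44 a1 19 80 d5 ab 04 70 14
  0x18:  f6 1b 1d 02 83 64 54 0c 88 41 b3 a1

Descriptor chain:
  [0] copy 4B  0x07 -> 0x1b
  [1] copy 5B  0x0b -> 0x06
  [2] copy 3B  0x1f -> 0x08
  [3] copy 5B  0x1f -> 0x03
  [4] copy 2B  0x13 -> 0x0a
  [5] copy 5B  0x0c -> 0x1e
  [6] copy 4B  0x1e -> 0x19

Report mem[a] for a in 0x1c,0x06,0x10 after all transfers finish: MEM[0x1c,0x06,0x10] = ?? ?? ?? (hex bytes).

D0: mem[0x1b..0x1e] <- [06 f6 08 87]
D1: mem[0x06..0x0a] <- [7a 4e 7e 9b 44]
D2: mem[0x08..0x0a] <- [0c 88 41]
D3: mem[0x03..0x07] <- [0c 88 41 b3 a1]
D4: mem[0x0a..0x0b] <- [d5 ab]
D5: mem[0x1e..0x22] <- [4e 7e 9b 44 a1]
D6: mem[0x19..0x1c] <- [4e 7e 9b 44]
query mem[0x1c]=0x44, mem[0x06]=0xb3, mem[0x10]=0xa1

MEM[0x1c,0x06,0x10] = 44 b3 a1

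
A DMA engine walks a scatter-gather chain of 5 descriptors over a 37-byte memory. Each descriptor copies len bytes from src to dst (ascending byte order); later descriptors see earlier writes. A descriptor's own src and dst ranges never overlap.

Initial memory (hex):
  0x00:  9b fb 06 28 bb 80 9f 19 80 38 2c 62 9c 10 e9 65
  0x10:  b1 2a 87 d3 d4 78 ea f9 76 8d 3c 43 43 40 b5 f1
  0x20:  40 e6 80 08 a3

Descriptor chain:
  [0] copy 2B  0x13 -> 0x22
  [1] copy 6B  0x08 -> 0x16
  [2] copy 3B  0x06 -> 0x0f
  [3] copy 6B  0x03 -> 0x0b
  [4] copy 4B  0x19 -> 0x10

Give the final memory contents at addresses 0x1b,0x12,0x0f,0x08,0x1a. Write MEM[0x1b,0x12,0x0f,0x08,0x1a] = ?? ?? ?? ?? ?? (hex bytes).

  after D0: wrote 2B at 0x22 = d3d4
  after D1: wrote 6B at 0x16 = 80382c629c10
  after D2: wrote 3B at 0x0f = 9f1980
  after D3: wrote 6B at 0x0b = 28bb809f1980
  after D4: wrote 4B at 0x10 = 629c1043
query mem[0x1b]=0x10, mem[0x12]=0x10, mem[0x0f]=0x19, mem[0x08]=0x80, mem[0x1a]=0x9c

MEM[0x1b,0x12,0x0f,0x08,0x1a] = 10 10 19 80 9c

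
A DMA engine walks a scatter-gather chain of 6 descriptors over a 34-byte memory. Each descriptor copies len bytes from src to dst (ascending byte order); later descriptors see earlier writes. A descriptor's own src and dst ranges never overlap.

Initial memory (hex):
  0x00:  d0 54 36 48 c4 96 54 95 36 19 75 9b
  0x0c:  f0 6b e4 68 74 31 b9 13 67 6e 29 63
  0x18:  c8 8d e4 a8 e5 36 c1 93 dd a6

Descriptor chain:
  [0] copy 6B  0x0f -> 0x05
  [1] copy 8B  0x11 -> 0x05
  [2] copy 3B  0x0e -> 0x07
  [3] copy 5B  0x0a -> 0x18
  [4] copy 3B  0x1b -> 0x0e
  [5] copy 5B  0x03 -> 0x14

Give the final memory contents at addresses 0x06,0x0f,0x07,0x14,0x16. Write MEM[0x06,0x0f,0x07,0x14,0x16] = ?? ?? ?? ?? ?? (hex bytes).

[0] 0x0f->0x05 len=6 : 68 74 31 b9 13 67
[1] 0x11->0x05 len=8 : 31 b9 13 67 6e 29 63 c8
[2] 0x0e->0x07 len=3 : e4 68 74
[3] 0x0a->0x18 len=5 : 29 63 c8 6b e4
[4] 0x1b->0x0e len=3 : 6b e4 36
[5] 0x03->0x14 len=5 : 48 c4 31 b9 e4
query mem[0x06]=0xb9, mem[0x0f]=0xe4, mem[0x07]=0xe4, mem[0x14]=0x48, mem[0x16]=0x31

MEM[0x06,0x0f,0x07,0x14,0x16] = b9 e4 e4 48 31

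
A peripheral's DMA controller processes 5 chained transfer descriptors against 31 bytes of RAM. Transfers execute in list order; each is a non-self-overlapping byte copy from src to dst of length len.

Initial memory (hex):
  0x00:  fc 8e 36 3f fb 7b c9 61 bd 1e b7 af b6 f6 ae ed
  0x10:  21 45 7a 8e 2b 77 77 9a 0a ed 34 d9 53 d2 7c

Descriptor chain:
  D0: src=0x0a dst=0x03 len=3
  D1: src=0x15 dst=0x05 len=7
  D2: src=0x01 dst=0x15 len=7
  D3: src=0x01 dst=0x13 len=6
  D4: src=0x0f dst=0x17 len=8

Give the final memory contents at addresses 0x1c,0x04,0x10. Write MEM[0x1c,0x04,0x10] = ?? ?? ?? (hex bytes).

MEM[0x1c,0x04,0x10] = 36 af 21

[0] 0x0a->0x03 len=3 : b7 af b6
[1] 0x15->0x05 len=7 : 77 77 9a 0a ed 34 d9
[2] 0x01->0x15 len=7 : 8e 36 b7 af 77 77 9a
[3] 0x01->0x13 len=6 : 8e 36 b7 af 77 77
[4] 0x0f->0x17 len=8 : ed 21 45 7a 8e 36 b7 af
query mem[0x1c]=0x36, mem[0x04]=0xaf, mem[0x10]=0x21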